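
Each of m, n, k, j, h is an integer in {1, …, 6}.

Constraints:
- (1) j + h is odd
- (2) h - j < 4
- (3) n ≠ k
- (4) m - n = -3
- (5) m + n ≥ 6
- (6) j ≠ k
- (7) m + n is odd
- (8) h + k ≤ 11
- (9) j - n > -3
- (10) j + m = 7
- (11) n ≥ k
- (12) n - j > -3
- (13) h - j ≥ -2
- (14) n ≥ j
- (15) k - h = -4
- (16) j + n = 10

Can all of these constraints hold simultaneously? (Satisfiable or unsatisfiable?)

The assignment m = 2, n = 5, k = 2, j = 5, h = 6 works:
  constraint 2 holds since h - j = 1.
  constraint 4 holds since m - n = -3.
  constraint 5 holds since m + n = 7.
The rest check out directly.

Satisfiable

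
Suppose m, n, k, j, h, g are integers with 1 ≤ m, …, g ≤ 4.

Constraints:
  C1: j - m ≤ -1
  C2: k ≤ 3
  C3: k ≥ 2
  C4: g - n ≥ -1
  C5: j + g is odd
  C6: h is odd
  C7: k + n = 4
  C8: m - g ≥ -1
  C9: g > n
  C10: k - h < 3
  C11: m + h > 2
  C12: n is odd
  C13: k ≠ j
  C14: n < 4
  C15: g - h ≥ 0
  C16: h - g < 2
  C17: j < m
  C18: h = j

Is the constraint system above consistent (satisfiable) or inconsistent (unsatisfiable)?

Take m = 3, n = 1, k = 3, j = 1, h = 1, g = 2. Then constraint 1: j - m = -2; constraint 4: g - n = 1, and every other listed constraint is also met.

Satisfiable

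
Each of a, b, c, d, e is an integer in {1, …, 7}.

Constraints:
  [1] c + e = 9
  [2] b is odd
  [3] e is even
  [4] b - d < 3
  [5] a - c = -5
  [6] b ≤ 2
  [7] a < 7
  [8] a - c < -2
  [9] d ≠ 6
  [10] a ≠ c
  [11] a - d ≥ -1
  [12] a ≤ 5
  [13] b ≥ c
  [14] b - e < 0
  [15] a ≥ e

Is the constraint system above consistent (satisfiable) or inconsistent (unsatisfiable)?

Unsatisfiable

From constraints 6 and 13: c ≤ b ≤ 2. From constraints 12 and 15: e ≤ a ≤ 5. Hence c + e ≤ 7. But constraint 1 requires c + e = 9, and 9 > 7. Contradiction.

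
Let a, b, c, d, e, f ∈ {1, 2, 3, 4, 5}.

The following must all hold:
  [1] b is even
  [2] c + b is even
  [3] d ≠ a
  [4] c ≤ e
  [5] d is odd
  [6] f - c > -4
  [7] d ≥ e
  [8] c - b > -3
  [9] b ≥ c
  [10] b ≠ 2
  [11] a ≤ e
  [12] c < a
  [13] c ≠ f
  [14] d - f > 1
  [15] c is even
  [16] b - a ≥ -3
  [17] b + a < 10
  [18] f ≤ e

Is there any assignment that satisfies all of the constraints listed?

The assignment a = 4, b = 4, c = 2, d = 5, e = 4, f = 1 works:
  constraint 6 holds since f - c = -1.
  constraint 8 holds since c - b = -2.
  constraint 14 holds since d - f = 4.
The rest check out directly.

Satisfiable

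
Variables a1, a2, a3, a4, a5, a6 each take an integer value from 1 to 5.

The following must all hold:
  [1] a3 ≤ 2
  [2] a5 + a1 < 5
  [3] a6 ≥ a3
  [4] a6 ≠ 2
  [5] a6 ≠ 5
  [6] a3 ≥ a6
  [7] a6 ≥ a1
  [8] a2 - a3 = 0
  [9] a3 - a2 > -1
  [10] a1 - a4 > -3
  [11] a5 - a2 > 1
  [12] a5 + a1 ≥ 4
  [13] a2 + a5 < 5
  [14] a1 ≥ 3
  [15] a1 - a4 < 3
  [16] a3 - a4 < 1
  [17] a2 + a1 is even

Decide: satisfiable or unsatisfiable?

From constraints 7 and 14: a6 ≥ a1 and a1 ≥ 3, so a6 ≥ 3. From constraints 1 and 6: a6 ≤ a3 and a3 ≤ 2, so a6 ≤ 2. But 2 < 3, so no value of a6 works.

Unsatisfiable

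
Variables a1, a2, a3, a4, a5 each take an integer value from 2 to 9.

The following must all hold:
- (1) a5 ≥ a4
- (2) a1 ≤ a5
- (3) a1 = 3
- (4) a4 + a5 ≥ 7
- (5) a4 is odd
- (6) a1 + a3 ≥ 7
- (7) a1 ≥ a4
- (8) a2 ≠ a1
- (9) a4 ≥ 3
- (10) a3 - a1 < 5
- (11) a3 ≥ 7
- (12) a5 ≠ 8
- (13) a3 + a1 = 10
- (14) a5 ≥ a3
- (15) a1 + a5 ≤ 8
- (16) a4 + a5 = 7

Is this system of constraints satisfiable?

Unsatisfiable

From constraints 7 and 9: a1 ≥ a4 ≥ 3. From constraints 11 and 14: a5 ≥ a3 ≥ 7. Hence a1 + a5 ≥ 10. But constraint 15 requires a1 + a5 ≤ 8, and 8 < 10. Contradiction.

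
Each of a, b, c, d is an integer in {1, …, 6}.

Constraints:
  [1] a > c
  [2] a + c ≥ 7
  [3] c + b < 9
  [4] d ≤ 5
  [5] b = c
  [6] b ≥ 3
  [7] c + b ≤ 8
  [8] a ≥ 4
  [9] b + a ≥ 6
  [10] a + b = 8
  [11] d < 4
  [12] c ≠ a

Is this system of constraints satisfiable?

Try a = 5, b = 3, c = 3, d = 2.
Check constraint 2: a + c = 8; constraint 3: c + b = 6. The remaining constraints are straightforward to verify.

Satisfiable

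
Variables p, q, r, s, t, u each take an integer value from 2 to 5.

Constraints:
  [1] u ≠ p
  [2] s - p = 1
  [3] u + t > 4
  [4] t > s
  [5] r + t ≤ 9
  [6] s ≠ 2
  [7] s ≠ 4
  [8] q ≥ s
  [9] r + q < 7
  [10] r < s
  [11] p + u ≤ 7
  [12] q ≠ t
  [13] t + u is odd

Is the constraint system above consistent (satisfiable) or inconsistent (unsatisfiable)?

Satisfiable

Try p = 2, q = 3, r = 2, s = 3, t = 4, u = 3.
Check constraint 2: s - p = 1; constraint 3: u + t = 7. The remaining constraints are straightforward to verify.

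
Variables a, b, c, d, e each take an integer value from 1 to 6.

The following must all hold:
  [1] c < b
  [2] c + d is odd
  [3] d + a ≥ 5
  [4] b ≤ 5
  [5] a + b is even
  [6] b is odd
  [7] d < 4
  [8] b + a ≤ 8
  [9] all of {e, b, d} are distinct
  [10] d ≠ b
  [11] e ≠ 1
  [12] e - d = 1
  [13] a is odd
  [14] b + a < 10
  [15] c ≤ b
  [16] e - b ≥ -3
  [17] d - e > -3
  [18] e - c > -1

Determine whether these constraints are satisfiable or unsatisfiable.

Setting (a, b, c, d, e) = (3, 5, 1, 2, 3) satisfies everything: constraint 3: d + a = 5; constraint 8: b + a = 8; constraint 12: e - d = 1, and the others follow.

Satisfiable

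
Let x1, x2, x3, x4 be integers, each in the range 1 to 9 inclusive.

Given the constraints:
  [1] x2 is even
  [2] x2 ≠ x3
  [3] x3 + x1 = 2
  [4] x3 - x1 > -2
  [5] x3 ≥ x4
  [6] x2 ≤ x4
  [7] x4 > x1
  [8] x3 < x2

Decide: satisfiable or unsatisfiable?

Unsatisfiable

Constraints 5, 6, and 8 give x4 ≤ x3, x3 < x2, x2 ≤ x4. Chaining: x4 ≤ x3 < x2 ≤ x4, which forces x4 < x4 — impossible.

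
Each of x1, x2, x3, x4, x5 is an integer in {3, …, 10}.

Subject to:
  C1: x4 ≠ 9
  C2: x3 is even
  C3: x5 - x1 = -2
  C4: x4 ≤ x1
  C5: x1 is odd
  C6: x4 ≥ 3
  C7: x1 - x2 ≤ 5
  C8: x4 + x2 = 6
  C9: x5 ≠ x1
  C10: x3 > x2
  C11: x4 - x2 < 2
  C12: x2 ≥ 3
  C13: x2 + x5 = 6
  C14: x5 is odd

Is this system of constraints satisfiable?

Try x1 = 5, x2 = 3, x3 = 8, x4 = 3, x5 = 3.
Check constraint 3: x5 - x1 = -2; constraint 7: x1 - x2 = 2. The remaining constraints are straightforward to verify.

Satisfiable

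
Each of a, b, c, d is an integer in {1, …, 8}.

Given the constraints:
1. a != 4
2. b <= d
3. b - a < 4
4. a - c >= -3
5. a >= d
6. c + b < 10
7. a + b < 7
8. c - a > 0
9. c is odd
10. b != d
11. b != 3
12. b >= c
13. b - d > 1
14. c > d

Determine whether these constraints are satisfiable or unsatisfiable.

Constraints 2, 5, 8, and 12 give a < c, c ≤ b, b ≤ d, d ≤ a. Chaining: a < c ≤ b ≤ d ≤ a, which forces a < a — impossible.

Unsatisfiable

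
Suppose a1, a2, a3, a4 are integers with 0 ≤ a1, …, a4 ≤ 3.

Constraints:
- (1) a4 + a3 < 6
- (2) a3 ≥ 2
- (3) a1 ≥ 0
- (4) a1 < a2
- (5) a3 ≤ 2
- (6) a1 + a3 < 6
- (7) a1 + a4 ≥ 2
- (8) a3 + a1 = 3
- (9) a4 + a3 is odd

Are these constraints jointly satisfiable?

Try a1 = 1, a2 = 2, a3 = 2, a4 = 1.
Check constraint 1: a4 + a3 = 3; constraint 6: a1 + a3 = 3. The remaining constraints are straightforward to verify.

Satisfiable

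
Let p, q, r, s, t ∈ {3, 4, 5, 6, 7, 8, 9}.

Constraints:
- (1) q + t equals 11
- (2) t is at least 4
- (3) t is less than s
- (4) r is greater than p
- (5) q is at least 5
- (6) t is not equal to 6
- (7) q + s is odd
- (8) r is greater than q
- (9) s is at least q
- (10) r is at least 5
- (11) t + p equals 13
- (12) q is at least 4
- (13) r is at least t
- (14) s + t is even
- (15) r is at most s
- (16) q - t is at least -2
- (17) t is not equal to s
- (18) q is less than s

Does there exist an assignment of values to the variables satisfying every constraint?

Satisfiable

One satisfying assignment is p = 8, q = 6, r = 9, s = 9, t = 5.
For the less obvious constraints — constraint 1: q + t = 11; constraint 11: t + p = 13 — and the others hold by inspection.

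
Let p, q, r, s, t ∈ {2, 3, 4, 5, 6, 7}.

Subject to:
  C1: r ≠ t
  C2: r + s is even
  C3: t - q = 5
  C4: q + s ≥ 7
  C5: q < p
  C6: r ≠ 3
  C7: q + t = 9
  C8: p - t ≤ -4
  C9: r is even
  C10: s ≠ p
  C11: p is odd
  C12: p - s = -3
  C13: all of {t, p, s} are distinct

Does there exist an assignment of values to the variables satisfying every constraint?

Satisfiable

Take p = 3, q = 2, r = 2, s = 6, t = 7. Then constraint 3: t - q = 5; constraint 4: q + s = 8; constraint 7: q + t = 9, and every other listed constraint is also met.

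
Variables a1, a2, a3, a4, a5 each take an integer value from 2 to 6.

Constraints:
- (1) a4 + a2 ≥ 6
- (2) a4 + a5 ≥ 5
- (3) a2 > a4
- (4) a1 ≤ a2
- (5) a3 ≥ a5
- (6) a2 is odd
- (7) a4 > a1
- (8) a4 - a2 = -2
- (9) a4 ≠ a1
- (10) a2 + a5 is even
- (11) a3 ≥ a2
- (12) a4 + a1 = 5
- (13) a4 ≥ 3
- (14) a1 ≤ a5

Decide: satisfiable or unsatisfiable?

Try a1 = 2, a2 = 5, a3 = 6, a4 = 3, a5 = 5.
Check constraint 1: a4 + a2 = 8; constraint 2: a4 + a5 = 8. The remaining constraints are straightforward to verify.

Satisfiable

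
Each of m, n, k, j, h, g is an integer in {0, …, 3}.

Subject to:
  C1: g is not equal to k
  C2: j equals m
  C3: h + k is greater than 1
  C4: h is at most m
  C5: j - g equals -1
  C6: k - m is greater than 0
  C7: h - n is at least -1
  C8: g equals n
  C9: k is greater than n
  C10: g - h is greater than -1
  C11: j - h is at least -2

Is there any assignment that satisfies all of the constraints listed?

Try m = 0, n = 1, k = 3, j = 0, h = 0, g = 1.
Check constraint 3: h + k = 3; constraint 5: j - g = -1. The remaining constraints are straightforward to verify.

Satisfiable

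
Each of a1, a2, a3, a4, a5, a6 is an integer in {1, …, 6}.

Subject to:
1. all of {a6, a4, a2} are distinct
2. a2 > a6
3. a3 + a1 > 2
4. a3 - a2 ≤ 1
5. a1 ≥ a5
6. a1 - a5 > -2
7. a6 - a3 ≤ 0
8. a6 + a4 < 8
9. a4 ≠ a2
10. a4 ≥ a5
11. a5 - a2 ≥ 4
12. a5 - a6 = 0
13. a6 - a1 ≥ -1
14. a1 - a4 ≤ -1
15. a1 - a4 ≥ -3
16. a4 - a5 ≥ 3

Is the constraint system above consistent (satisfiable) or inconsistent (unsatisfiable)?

Unsatisfiable

Constraints 4, 7, 11, 13, 15, and 16 give a2 − a3 ≥ -1, a3 − a6 ≥ 0, a6 − a1 ≥ -1, a1 − a4 ≥ -3, a4 − a5 ≥ 3, a5 − a2 ≥ 4.
Adding all 6 inequalities: the left sides telescope to 0, and the right sides sum to (-1) + 0 + (-1) + (-3) + 3 + 4 = 2. So 0 ≥ 2, which is false.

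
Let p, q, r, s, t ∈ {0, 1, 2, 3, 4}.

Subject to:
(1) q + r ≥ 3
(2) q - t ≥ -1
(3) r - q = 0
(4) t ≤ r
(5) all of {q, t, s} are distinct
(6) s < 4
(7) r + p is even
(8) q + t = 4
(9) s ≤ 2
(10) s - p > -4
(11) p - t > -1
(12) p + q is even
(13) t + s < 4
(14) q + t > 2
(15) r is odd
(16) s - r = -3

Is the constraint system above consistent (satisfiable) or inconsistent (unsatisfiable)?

Try p = 3, q = 3, r = 3, s = 0, t = 1.
Check constraint 1: q + r = 6; constraint 2: q - t = 2; constraint 3: r - q = 0. The remaining constraints are straightforward to verify.

Satisfiable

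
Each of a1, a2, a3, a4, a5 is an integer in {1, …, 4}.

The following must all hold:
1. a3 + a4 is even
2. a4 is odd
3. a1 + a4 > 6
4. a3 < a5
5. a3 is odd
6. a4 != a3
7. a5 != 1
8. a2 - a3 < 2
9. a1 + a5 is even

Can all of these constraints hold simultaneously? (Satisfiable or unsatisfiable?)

Satisfiable

Setting (a1, a2, a3, a4, a5) = (4, 1, 1, 3, 4) satisfies everything: constraint 1: a3 + a4 = 4 is even; constraint 3: a1 + a4 = 7; constraint 8: a2 - a3 = 0, and the others follow.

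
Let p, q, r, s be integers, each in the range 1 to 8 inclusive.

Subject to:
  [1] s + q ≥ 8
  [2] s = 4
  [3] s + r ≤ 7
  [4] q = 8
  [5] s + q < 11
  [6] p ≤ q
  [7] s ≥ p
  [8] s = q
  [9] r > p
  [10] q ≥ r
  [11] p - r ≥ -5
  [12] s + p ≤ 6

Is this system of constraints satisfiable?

Unsatisfiable

Constraint 2 fixes s = 4 and constraint 4 fixes q = 8, but constraint 8 requires s = q. Since 4 ≠ 8, contradiction.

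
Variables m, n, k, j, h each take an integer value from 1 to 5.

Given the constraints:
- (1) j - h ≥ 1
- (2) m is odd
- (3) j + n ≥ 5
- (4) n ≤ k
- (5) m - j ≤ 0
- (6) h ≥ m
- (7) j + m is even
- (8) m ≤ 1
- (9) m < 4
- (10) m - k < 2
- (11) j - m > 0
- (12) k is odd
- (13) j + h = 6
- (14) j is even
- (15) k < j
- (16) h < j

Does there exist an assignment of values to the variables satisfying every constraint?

Unsatisfiable

Constraint 14 makes j even and constraint 2 makes m odd, so j + m must be odd. Constraint 7 says j + m is even — contradiction.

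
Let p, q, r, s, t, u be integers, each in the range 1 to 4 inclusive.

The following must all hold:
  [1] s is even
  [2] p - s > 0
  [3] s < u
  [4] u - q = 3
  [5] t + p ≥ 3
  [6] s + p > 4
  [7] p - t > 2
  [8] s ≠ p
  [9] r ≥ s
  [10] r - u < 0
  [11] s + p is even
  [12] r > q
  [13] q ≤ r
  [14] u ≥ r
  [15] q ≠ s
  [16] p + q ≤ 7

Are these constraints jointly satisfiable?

Satisfiable

Try p = 4, q = 1, r = 3, s = 2, t = 1, u = 4.
Check constraint 2: p - s = 2; constraint 4: u - q = 3; constraint 5: t + p = 5. The remaining constraints are straightforward to verify.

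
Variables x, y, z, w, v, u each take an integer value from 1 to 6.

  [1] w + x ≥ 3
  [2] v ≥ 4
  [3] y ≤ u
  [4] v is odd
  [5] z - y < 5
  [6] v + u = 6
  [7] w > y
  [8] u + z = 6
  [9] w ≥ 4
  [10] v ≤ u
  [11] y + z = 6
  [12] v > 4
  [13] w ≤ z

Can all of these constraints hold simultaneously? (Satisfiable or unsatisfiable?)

Unsatisfiable

From constraints 2 and 10: u ≥ v ≥ 4. From constraints 9 and 13: z ≥ w ≥ 4. Hence u + z ≥ 8. But constraint 8 requires u + z = 6, and 6 < 8. Contradiction.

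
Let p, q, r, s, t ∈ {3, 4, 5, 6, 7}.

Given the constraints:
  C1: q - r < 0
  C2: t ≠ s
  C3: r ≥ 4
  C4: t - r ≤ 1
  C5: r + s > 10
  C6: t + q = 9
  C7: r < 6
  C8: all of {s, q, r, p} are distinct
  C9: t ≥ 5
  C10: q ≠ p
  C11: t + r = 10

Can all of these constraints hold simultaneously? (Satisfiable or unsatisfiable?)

Take p = 6, q = 4, r = 5, s = 7, t = 5. Then constraint 1: q - r = -1; constraint 4: t - r = 0; constraint 5: r + s = 12, and every other listed constraint is also met.

Satisfiable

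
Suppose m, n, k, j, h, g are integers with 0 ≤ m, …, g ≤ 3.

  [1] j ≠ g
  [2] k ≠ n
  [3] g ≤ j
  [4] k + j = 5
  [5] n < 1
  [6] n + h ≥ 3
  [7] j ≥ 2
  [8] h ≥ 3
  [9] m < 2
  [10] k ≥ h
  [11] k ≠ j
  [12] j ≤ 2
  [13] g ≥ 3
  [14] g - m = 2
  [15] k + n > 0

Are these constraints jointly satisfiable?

From constraints 8 and 10: k ≥ h ≥ 3. From constraints 3 and 13: j ≥ g ≥ 3. Hence k + j ≥ 6. But constraint 4 requires k + j = 5, and 5 < 6. Contradiction.

Unsatisfiable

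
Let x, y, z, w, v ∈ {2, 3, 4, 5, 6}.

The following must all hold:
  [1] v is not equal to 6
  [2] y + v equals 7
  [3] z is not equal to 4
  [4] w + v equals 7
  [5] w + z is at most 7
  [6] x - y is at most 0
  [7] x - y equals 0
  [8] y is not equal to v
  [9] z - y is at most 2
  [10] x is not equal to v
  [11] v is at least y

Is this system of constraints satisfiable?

Take x = 2, y = 2, z = 3, w = 2, v = 5. Then constraint 2: y + v = 7; constraint 4: w + v = 7; constraint 5: w + z = 5, and every other listed constraint is also met.

Satisfiable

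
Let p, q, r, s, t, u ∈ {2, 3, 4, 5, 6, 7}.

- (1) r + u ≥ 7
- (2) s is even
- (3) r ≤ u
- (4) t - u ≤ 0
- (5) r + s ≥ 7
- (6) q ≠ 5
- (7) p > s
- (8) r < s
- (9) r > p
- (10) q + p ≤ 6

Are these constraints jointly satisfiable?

Unsatisfiable

Constraints 7, 8, and 9 give s < p, p < r, r < s. Chaining: s < p < r < s, which forces s < s — impossible.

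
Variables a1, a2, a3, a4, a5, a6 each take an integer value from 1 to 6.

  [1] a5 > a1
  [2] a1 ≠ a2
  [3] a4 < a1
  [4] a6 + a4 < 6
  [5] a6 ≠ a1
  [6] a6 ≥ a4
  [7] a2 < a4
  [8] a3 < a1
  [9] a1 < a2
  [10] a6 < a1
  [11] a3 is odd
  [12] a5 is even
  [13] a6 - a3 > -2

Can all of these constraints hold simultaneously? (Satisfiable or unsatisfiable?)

Unsatisfiable

Constraints 6, 7, 9, and 10 give a6 < a1, a1 < a2, a2 < a4, a4 ≤ a6. Chaining: a6 < a1 < a2 < a4 ≤ a6, which forces a6 < a6 — impossible.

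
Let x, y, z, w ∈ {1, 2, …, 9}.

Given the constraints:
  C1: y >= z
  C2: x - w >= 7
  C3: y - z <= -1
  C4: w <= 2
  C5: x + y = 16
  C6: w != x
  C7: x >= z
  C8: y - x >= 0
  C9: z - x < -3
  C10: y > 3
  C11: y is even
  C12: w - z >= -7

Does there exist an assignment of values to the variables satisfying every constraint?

Constraints 2, 3, 8, and 12 give y − x ≥ 0, x − w ≥ 7, w − z ≥ -7, z − y ≥ 1.
Adding all 4 inequalities: the left sides telescope to 0, and the right sides sum to 0 + 7 + (-7) + 1 = 1. So 0 ≥ 1, which is false.

Unsatisfiable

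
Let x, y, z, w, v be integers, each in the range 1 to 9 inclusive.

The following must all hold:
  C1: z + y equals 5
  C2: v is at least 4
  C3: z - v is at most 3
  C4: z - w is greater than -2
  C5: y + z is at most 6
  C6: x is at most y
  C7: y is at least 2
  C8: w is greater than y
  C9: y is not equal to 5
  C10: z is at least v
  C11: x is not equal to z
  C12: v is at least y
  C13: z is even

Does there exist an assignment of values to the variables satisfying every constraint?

From constraints 2 and 10: z ≥ v ≥ 4. From constraint 7: y ≥ 2. Hence z + y ≥ 6. But constraint 1 requires z + y = 5, and 5 < 6. Contradiction.

Unsatisfiable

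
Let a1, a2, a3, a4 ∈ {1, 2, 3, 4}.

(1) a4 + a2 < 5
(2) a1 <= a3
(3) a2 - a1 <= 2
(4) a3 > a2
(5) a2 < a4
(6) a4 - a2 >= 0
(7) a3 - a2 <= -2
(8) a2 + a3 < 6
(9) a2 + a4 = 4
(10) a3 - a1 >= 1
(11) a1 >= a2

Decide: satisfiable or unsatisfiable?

Unsatisfiable

Constraints 3, 7, and 10 give a3 − a1 ≥ 1, a1 − a2 ≥ -2, a2 − a3 ≥ 2.
Adding all 3 inequalities: the left sides telescope to 0, and the right sides sum to 1 + (-2) + 2 = 1. So 0 ≥ 1, which is false.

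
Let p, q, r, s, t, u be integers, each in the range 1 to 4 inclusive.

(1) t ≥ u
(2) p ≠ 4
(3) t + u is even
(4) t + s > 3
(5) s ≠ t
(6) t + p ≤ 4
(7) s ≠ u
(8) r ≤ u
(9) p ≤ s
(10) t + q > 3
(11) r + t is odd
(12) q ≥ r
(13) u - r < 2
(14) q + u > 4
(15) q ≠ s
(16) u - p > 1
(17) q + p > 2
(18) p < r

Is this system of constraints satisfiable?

Satisfiable

Try p = 1, q = 3, r = 2, s = 1, t = 3, u = 3.
Check constraint 4: t + s = 4; constraint 6: t + p = 4; constraint 10: t + q = 6. The remaining constraints are straightforward to verify.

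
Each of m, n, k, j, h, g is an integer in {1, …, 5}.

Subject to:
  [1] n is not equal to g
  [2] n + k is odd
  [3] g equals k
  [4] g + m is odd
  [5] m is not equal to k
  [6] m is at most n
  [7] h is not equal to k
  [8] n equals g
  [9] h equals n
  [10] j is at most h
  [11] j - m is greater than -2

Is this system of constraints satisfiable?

Unsatisfiable

From constraints 3, 8, and 9, h = n = g = k, so h = k. But constraint 7 says h ≠ k. Contradiction.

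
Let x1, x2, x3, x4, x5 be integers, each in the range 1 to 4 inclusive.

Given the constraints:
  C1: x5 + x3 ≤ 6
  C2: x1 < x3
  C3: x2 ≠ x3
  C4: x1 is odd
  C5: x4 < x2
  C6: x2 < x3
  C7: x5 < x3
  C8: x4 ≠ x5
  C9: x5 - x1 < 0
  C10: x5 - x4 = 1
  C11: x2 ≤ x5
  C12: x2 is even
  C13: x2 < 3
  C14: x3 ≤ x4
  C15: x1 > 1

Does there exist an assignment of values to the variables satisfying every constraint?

Unsatisfiable

Constraints 2, 5, 9, 11, and 14 give x2 ≤ x5, x5 < x1, x1 < x3, x3 ≤ x4, x4 < x2. Chaining: x2 ≤ x5 < x1 < x3 ≤ x4 < x2, which forces x2 < x2 — impossible.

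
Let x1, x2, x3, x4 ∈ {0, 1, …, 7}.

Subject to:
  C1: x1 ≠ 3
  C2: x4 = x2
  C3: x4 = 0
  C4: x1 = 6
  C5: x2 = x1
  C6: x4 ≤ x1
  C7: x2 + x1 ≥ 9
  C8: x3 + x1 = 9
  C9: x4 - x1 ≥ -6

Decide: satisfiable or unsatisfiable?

Constraint 3 fixes x4 = 0 and constraint 4 fixes x1 = 6. Constraints 2 and 5 give x4 = x2 = x1, so x4 = x1. But 0 ≠ 6 — contradiction.

Unsatisfiable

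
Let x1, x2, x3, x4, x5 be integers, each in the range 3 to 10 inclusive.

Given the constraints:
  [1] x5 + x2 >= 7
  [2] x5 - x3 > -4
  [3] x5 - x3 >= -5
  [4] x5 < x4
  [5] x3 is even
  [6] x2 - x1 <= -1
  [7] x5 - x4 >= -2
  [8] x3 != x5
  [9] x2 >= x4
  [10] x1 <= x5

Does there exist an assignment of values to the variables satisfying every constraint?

Constraints 4, 6, 9, and 10 give x1 ≤ x5, x5 < x4, x4 ≤ x2, x2 < x1. Chaining: x1 ≤ x5 < x4 ≤ x2 < x1, which forces x1 < x1 — impossible.

Unsatisfiable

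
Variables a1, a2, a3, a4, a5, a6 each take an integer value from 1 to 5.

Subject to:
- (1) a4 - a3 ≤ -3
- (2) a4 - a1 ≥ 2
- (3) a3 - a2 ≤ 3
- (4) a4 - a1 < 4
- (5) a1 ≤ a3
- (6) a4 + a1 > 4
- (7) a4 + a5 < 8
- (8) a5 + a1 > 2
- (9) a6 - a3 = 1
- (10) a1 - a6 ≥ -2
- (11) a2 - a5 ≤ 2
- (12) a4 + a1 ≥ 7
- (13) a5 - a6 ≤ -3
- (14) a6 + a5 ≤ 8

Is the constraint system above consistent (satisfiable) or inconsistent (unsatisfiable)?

Unsatisfiable

Constraints 1, 2, 3, 10, 11, and 13 give a2 − a3 ≥ -3, a3 − a4 ≥ 3, a4 − a1 ≥ 2, a1 − a6 ≥ -2, a6 − a5 ≥ 3, a5 − a2 ≥ -2.
Adding all 6 inequalities: the left sides telescope to 0, and the right sides sum to (-3) + 3 + 2 + (-2) + 3 + (-2) = 1. So 0 ≥ 1, which is false.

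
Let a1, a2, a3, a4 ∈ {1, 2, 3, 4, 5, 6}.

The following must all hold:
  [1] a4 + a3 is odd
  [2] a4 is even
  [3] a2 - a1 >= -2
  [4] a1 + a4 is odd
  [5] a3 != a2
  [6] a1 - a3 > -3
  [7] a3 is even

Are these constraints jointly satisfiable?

Unsatisfiable

Constraint 2 makes a4 even and constraint 7 makes a3 even, so a4 + a3 must be even. Constraint 1 says a4 + a3 is odd — contradiction.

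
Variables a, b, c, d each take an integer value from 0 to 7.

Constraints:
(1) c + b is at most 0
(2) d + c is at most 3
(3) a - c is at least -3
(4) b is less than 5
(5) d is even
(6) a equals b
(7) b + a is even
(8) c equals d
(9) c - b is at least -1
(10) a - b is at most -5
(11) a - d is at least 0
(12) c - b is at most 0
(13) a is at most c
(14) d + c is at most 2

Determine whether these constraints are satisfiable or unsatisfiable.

Constraints 3, 9, and 10 give c − b ≥ -1, b − a ≥ 5, a − c ≥ -3.
Adding all 3 inequalities: the left sides telescope to 0, and the right sides sum to (-1) + 5 + (-3) = 1. So 0 ≥ 1, which is false.

Unsatisfiable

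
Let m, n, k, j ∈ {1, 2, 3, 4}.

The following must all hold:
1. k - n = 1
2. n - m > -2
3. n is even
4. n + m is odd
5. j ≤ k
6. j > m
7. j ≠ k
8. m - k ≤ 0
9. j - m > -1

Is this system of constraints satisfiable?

Try m = 1, n = 2, k = 3, j = 2.
Check constraint 1: k - n = 1; constraint 2: n - m = 1; constraint 8: m - k = -2. The remaining constraints are straightforward to verify.

Satisfiable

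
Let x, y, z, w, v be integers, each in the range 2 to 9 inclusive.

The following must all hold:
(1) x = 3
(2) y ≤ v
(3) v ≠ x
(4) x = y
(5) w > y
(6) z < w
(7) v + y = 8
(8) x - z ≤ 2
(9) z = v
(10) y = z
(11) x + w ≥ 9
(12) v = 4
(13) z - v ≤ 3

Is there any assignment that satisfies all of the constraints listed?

Unsatisfiable

Constraint 1 fixes x = 3 and constraint 12 fixes v = 4. Constraints 4, 9, and 10 give x = y = z = v, so x = v. But 3 ≠ 4 — contradiction.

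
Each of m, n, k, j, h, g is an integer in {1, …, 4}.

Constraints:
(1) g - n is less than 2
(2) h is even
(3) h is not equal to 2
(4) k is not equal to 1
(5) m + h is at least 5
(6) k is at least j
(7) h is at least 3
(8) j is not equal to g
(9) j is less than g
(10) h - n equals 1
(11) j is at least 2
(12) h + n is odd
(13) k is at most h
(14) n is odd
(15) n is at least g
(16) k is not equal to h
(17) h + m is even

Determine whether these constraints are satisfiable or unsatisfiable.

Setting (m, n, k, j, h, g) = (4, 3, 2, 2, 4, 3) satisfies everything: constraint 1: g - n = 0; constraint 5: m + h = 8, and the others follow.

Satisfiable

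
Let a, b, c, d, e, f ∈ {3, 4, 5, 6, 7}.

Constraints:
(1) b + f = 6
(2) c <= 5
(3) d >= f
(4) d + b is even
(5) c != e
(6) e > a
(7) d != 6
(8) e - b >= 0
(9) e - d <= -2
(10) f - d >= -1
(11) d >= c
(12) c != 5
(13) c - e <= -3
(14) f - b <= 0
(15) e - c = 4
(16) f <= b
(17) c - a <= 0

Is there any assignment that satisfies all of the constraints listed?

Unsatisfiable

Constraints 8, 9, 10, and 14 give e − b ≥ 0, b − f ≥ 0, f − d ≥ -1, d − e ≥ 2.
Adding all 4 inequalities: the left sides telescope to 0, and the right sides sum to 0 + 0 + (-1) + 2 = 1. So 0 ≥ 1, which is false.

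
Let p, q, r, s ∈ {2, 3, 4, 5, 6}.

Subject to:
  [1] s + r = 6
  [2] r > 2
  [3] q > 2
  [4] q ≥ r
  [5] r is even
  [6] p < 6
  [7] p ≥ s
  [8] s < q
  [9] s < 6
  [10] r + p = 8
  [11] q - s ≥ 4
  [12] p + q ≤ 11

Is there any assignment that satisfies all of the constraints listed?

Try p = 4, q = 6, r = 4, s = 2.
Check constraint 1: s + r = 6; constraint 10: r + p = 8. The remaining constraints are straightforward to verify.

Satisfiable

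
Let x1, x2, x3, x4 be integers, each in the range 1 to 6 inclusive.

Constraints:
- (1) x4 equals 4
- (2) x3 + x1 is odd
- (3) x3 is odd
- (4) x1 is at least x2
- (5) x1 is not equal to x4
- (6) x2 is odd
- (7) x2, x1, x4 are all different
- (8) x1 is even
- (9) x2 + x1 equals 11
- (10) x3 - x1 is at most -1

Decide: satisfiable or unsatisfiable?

Try x1 = 6, x2 = 5, x3 = 5, x4 = 4.
Check constraint 7: values 5, 6, 4 are distinct; constraint 9: x2 + x1 = 11; constraint 10: x3 - x1 = -1. The remaining constraints are straightforward to verify.

Satisfiable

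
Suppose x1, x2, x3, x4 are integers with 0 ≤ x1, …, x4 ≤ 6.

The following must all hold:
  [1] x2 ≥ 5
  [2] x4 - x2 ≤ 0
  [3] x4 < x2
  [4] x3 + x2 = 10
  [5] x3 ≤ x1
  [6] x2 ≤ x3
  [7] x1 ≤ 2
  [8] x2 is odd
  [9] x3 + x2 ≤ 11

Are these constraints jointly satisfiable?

Unsatisfiable

From constraints 1 and 6: x3 ≥ x2 and x2 ≥ 5, so x3 ≥ 5. From constraints 5 and 7: x3 ≤ x1 and x1 ≤ 2, so x3 ≤ 2. But 2 < 5, so no value of x3 works.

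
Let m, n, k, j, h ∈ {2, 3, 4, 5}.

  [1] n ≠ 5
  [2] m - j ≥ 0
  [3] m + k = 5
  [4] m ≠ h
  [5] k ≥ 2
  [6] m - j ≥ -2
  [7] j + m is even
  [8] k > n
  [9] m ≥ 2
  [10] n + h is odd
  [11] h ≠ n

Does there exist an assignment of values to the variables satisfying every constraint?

The assignment m = 2, n = 2, k = 3, j = 2, h = 3 works:
  constraint 2 holds since m - j = 0.
  constraint 3 holds since m + k = 5.
  constraint 6 holds since m - j = 0.
The rest check out directly.

Satisfiable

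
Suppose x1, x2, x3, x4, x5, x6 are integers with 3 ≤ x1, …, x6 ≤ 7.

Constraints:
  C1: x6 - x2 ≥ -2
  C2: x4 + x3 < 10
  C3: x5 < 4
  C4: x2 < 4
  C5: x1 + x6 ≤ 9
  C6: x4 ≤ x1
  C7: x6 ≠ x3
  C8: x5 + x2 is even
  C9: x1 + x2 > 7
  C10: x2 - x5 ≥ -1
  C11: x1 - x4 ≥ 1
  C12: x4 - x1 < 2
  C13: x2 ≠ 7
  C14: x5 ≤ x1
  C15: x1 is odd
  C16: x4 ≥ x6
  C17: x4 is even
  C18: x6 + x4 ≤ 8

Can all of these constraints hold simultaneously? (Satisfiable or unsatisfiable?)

Satisfiable

The assignment x1 = 5, x2 = 3, x3 = 3, x4 = 4, x5 = 3, x6 = 4 works:
  constraint 1 holds since x6 - x2 = 1.
  constraint 2 holds since x4 + x3 = 7.
  constraint 5 holds since x1 + x6 = 9.
The rest check out directly.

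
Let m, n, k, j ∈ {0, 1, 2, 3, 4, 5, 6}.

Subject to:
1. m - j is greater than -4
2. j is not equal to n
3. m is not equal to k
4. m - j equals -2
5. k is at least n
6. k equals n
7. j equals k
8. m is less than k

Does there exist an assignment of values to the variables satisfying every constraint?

From constraints 6 and 7, j = k = n, so j = n. But constraint 2 says j ≠ n. Contradiction.

Unsatisfiable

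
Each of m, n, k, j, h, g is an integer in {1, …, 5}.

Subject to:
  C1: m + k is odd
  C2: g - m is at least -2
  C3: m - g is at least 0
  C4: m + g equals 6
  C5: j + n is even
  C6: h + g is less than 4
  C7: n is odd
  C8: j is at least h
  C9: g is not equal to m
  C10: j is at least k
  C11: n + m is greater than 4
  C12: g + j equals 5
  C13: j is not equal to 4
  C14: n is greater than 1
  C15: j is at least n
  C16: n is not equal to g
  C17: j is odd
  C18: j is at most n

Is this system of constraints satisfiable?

Setting (m, n, k, j, h, g) = (4, 3, 3, 3, 1, 2) satisfies everything: constraint 2: g - m = -2; constraint 3: m - g = 2; constraint 4: m + g = 6, and the others follow.

Satisfiable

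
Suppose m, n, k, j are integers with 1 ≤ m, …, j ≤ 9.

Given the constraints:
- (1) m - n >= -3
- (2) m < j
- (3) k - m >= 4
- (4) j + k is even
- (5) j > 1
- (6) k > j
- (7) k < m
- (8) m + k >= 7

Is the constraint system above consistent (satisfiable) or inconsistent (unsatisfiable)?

Constraints 2, 6, and 7 give m < j, j < k, k < m. Chaining: m < j < k < m, which forces m < m — impossible.

Unsatisfiable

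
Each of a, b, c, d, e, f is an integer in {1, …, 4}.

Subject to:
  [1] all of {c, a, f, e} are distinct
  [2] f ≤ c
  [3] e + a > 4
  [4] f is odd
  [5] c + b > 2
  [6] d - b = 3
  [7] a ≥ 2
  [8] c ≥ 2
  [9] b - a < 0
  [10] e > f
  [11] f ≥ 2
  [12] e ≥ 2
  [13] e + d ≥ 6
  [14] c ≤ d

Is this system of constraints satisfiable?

Constraints 7, 8, 11, and 12 confine each of c, a, f, e to the 3 values {2, …, 4} (the domain already gives each ≤ 4).
Constraint 1 requires all 4 of them to be distinct, but only 3 values are available — impossible by the pigeonhole principle.

Unsatisfiable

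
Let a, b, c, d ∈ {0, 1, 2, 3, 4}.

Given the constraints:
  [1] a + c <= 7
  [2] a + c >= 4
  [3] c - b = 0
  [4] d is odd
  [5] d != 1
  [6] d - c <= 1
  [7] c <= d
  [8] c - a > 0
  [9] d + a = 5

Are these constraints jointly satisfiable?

Satisfiable

Try a = 2, b = 3, c = 3, d = 3.
Check constraint 1: a + c = 5; constraint 2: a + c = 5; constraint 3: c - b = 0. The remaining constraints are straightforward to verify.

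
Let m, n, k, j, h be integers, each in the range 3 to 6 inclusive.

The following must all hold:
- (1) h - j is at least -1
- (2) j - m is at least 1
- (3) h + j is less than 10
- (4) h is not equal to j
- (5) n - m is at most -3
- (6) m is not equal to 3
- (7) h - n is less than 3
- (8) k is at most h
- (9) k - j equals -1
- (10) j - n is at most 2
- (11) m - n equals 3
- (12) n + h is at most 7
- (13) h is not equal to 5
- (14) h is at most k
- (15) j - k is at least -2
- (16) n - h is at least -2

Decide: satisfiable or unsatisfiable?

Unsatisfiable

Constraints 1, 2, 5, and 16 give n − h ≥ -2, h − j ≥ -1, j − m ≥ 1, m − n ≥ 3.
Adding all 4 inequalities: the left sides telescope to 0, and the right sides sum to (-2) + (-1) + 1 + 3 = 1. So 0 ≥ 1, which is false.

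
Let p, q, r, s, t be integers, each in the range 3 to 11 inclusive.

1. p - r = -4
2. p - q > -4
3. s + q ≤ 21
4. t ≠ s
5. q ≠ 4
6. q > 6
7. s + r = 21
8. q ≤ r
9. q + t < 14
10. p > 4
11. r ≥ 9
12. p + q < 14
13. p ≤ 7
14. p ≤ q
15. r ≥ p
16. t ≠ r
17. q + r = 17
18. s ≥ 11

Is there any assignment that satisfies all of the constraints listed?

Try p = 6, q = 7, r = 10, s = 11, t = 5.
Check constraint 1: p - r = -4; constraint 2: p - q = -1; constraint 3: s + q = 18. The remaining constraints are straightforward to verify.

Satisfiable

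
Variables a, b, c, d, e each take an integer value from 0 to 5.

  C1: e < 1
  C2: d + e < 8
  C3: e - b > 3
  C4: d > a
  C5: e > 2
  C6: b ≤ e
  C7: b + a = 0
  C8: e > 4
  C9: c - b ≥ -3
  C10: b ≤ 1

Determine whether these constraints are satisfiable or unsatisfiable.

From constraint 8: e ≥ 5. From constraint 1: e ≤ 0. But 0 < 5, so no value of e works.

Unsatisfiable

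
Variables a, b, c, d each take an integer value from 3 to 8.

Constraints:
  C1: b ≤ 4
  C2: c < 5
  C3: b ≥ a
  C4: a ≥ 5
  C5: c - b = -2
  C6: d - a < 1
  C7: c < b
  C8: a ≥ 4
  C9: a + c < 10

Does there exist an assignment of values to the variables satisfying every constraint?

Unsatisfiable

From constraints 3 and 4: b ≥ a and a ≥ 5, so b ≥ 5. From constraint 1: b ≤ 4. But 4 < 5, so no value of b works.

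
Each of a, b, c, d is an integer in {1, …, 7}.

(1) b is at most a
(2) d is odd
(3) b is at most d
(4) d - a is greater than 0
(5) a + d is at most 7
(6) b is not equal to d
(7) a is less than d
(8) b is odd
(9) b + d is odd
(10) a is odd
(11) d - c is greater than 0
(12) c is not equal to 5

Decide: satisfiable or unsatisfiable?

Constraint 8 makes b odd and constraint 2 makes d odd, so b + d must be even. Constraint 9 says b + d is odd — contradiction.

Unsatisfiable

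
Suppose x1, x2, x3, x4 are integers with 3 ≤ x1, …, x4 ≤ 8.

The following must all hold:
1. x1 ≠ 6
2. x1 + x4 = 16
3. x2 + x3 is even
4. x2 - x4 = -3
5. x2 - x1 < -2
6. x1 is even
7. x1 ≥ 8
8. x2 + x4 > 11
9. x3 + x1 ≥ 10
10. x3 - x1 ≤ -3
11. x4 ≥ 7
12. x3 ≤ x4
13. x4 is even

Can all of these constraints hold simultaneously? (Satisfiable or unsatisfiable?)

The assignment x1 = 8, x2 = 5, x3 = 5, x4 = 8 works:
  constraint 2 holds since x1 + x4 = 16.
  constraint 4 holds since x2 - x4 = -3.
  constraint 5 holds since x2 - x1 = -3.
The rest check out directly.

Satisfiable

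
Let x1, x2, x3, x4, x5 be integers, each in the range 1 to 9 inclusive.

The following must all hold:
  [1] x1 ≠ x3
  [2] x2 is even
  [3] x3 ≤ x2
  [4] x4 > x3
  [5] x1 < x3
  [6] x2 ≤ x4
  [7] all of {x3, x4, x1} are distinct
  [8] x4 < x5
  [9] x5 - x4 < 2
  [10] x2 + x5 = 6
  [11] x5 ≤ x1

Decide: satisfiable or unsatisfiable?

Unsatisfiable

Constraints 3, 5, 6, 8, and 11 give x3 ≤ x2, x2 ≤ x4, x4 < x5, x5 ≤ x1, x1 < x3. Chaining: x3 ≤ x2 ≤ x4 < x5 ≤ x1 < x3, which forces x3 < x3 — impossible.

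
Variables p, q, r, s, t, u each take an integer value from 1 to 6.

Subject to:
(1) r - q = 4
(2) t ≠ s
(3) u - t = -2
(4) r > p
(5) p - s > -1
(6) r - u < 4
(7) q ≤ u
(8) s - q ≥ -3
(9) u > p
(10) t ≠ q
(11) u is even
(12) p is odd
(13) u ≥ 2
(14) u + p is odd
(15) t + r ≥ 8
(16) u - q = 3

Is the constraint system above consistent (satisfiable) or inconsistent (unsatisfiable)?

Setting (p, q, r, s, t, u) = (1, 1, 5, 1, 6, 4) satisfies everything: constraint 1: r - q = 4; constraint 3: u - t = -2, and the others follow.

Satisfiable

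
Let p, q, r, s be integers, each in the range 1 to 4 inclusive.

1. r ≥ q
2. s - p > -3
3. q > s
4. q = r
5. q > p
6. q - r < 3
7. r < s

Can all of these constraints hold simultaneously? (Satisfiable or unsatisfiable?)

Unsatisfiable

Constraints 1, 3, and 7 give s < q, q ≤ r, r < s. Chaining: s < q ≤ r < s, which forces s < s — impossible.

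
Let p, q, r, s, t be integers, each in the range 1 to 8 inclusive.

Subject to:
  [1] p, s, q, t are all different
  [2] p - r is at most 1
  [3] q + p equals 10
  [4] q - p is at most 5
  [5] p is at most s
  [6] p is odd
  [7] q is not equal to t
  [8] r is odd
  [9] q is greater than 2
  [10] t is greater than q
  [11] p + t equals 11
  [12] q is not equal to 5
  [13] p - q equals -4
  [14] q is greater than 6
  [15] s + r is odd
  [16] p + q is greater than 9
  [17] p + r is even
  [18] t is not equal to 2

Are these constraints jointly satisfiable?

Take p = 3, q = 7, r = 3, s = 6, t = 8. Then constraint 2: p - r = 0; constraint 3: q + p = 10; constraint 4: q - p = 4, and every other listed constraint is also met.

Satisfiable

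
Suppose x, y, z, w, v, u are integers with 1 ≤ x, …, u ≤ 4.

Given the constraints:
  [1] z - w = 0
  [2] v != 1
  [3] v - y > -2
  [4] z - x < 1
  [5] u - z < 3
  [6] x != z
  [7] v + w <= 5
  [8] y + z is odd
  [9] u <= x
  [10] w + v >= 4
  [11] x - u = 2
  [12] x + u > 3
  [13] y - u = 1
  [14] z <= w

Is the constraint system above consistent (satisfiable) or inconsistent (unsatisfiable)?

Satisfiable

Take x = 4, y = 3, z = 2, w = 2, v = 2, u = 2. Then constraint 1: z - w = 0; constraint 3: v - y = -1; constraint 4: z - x = -2, and every other listed constraint is also met.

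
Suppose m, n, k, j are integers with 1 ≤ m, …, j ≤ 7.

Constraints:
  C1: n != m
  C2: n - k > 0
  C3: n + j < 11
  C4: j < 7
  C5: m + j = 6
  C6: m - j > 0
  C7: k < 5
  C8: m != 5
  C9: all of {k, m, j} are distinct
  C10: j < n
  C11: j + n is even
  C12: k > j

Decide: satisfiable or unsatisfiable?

One satisfying assignment is m = 4, n = 6, k = 3, j = 2.
For the less obvious constraints — constraint 2: n - k = 3; constraint 3: n + j = 8 — and the others hold by inspection.

Satisfiable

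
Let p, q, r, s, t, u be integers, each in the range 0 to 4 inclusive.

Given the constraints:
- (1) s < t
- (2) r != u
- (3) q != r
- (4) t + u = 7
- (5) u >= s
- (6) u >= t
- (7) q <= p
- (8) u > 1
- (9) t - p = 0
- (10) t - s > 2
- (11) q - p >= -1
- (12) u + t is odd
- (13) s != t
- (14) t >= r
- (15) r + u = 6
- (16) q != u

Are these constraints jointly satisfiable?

One satisfying assignment is p = 3, q = 3, r = 2, s = 0, t = 3, u = 4.
For the less obvious constraints — constraint 4: t + u = 7; constraint 9: t - p = 0 — and the others hold by inspection.

Satisfiable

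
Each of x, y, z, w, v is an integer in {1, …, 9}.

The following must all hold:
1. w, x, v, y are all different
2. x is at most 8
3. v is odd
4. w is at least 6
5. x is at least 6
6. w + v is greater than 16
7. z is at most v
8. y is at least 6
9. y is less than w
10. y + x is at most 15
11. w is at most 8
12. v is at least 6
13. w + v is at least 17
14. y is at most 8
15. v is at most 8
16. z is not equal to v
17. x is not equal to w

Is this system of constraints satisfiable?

Unsatisfiable

Constraints 2, 4, 5, 8, 11, 12, 14, and 15 confine each of w, x, v, y to the 3 values {6, …, 8}.
Constraint 1 requires all 4 of them to be distinct, but only 3 values are available — impossible by the pigeonhole principle.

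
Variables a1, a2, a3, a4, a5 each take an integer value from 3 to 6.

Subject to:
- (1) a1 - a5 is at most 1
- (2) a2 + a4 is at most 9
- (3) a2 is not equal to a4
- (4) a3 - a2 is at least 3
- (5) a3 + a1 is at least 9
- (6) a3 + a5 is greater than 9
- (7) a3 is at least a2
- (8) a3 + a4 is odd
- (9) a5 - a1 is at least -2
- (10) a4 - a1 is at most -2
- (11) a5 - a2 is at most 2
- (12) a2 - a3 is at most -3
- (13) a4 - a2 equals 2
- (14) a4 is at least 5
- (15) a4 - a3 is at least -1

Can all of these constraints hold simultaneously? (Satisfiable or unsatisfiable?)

Unsatisfiable

Constraints 1, 10, 11, 12, and 15 give a2 − a5 ≥ -2, a5 − a1 ≥ -1, a1 − a4 ≥ 2, a4 − a3 ≥ -1, a3 − a2 ≥ 3.
Adding all 5 inequalities: the left sides telescope to 0, and the right sides sum to (-2) + (-1) + 2 + (-1) + 3 = 1. So 0 ≥ 1, which is false.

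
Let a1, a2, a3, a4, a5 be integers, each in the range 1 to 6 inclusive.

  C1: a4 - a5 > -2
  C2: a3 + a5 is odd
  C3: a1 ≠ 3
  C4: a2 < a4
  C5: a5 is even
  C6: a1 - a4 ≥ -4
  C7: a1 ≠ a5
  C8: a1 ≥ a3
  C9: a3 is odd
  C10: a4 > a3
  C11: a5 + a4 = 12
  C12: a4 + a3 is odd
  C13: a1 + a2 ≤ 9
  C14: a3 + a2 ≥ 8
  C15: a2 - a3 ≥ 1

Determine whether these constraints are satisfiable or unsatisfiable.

Satisfiable

Take a1 = 4, a2 = 5, a3 = 3, a4 = 6, a5 = 6. Then constraint 1: a4 - a5 = 0; constraint 6: a1 - a4 = -2; constraint 11: a5 + a4 = 12, and every other listed constraint is also met.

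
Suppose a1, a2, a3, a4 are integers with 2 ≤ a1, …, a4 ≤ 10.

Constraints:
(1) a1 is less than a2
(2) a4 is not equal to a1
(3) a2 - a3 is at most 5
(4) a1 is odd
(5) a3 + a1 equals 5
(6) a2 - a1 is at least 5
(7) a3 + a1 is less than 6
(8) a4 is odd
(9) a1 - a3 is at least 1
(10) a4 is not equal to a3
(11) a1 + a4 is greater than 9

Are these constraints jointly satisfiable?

Unsatisfiable

Constraints 3, 6, and 9 give a3 − a2 ≥ -5, a2 − a1 ≥ 5, a1 − a3 ≥ 1.
Adding all 3 inequalities: the left sides telescope to 0, and the right sides sum to (-5) + 5 + 1 = 1. So 0 ≥ 1, which is false.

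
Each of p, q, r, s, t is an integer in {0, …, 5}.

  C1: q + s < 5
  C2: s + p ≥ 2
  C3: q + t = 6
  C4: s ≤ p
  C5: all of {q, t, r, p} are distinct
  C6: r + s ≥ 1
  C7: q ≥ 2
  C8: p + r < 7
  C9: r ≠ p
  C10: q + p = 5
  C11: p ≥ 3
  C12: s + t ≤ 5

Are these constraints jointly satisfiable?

Satisfiable

Take p = 3, q = 2, r = 1, s = 1, t = 4. Then constraint 1: q + s = 3; constraint 2: s + p = 4, and every other listed constraint is also met.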